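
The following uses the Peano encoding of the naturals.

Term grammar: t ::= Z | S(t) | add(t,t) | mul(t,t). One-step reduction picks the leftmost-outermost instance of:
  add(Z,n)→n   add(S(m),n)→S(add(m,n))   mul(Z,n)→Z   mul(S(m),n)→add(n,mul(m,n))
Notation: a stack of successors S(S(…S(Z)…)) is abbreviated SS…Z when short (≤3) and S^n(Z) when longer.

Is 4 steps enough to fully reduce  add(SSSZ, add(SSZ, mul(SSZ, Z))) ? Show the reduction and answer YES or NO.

  start: add(SSSZ, add(SSZ, mul(SSZ, Z)))
  →1  S(add(SSZ, add(SSZ, mul(SSZ, Z))))
  →2  S(S(add(SZ, add(SSZ, mul(SSZ, Z)))))
  →3  S(S(S(add(Z, add(SSZ, mul(SSZ, Z))))))
  →4  S(S(S(add(SSZ, mul(SSZ, Z)))))

Answer: NO — after 4 steps the term is S(S(S(add(SSZ, mul(SSZ, Z))))), not yet normal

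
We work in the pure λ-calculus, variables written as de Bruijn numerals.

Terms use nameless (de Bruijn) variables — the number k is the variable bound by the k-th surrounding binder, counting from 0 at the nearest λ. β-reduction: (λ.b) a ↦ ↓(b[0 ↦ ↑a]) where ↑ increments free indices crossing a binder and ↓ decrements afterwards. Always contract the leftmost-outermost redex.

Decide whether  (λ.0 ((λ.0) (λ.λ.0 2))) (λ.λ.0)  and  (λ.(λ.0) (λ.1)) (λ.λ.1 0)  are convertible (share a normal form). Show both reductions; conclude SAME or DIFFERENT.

Term A:
  start: (λ.0 ((λ.0) (λ.λ.0 2))) (λ.λ.0)
  [1] (λ.λ.0) ((λ.0) (λ.λ.0 (λ.λ.0)))
  [2] λ.0

Term B:
  start: (λ.(λ.0) (λ.1)) (λ.λ.1 0)
  [1] (λ.0) (λ.λ.λ.1 0)
  [2] λ.λ.λ.1 0

Answer: DIFFERENT — A ⇓ λ.0, B ⇓ λ.λ.λ.1 0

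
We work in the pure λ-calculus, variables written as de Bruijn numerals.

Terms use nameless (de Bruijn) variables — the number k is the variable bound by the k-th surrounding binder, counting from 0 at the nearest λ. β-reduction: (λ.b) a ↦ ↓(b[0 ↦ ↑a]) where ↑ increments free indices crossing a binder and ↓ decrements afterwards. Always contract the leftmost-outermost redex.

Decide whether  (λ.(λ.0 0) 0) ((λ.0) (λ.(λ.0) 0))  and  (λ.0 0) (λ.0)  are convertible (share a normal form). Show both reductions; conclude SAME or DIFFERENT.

Term A:
  start: (λ.(λ.0 0) 0) ((λ.0) (λ.(λ.0) 0))
  →1  (λ.0 0) ((λ.0) (λ.(λ.0) 0))
  →2  (λ.0) (λ.(λ.0) 0) ((λ.0) (λ.(λ.0) 0))
  →3  (λ.(λ.0) 0) ((λ.0) (λ.(λ.0) 0))
  →4  (λ.0) ((λ.0) (λ.(λ.0) 0))
  →5  (λ.0) (λ.(λ.0) 0)
  →6  λ.(λ.0) 0
  →7  λ.0

Term B:
  start: (λ.0 0) (λ.0)
  →1  (λ.0) (λ.0)
  →2  λ.0

Answer: SAME — A ⇓ λ.0, B ⇓ λ.0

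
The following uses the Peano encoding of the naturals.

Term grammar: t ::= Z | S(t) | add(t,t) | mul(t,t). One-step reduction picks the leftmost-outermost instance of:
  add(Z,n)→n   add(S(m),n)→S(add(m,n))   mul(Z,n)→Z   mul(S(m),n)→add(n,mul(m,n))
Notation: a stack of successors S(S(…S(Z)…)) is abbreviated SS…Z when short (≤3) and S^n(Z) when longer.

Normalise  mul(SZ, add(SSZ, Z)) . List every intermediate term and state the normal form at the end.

  start: mul(SZ, add(SSZ, Z))
  step 1: add(add(SSZ, Z), mul(Z, add(SSZ, Z)))
  step 2: add(S(add(SZ, Z)), mul(Z, add(SSZ, Z)))
  step 3: S(add(add(SZ, Z), mul(Z, add(SSZ, Z))))
  step 4: S(add(S(add(Z, Z)), mul(Z, add(SSZ, Z))))
  step 5: S(S(add(add(Z, Z), mul(Z, add(SSZ, Z)))))
  step 6: S(S(add(Z, mul(Z, add(SSZ, Z)))))
  step 7: S(S(mul(Z, add(SSZ, Z))))
  step 8: SSZ

Answer: normal form = SSZ  (in 8 steps)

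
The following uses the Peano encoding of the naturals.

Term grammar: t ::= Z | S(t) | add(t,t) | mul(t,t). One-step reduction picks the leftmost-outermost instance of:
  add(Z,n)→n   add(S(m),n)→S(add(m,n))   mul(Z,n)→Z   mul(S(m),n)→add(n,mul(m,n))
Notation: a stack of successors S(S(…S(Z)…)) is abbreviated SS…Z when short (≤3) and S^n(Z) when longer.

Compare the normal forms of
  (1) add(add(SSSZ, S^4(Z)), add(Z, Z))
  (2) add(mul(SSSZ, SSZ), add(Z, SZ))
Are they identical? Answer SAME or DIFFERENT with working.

Answer: SAME — A ⇓ S^7(Z), B ⇓ S^7(Z)

Working:
Term A:
  start: add(add(SSSZ, S^4(Z)), add(Z, Z))
  →1  add(S(add(SSZ, S^4(Z))), add(Z, Z))
  →2  S(add(add(SSZ, S^4(Z)), add(Z, Z)))
  →3  S(add(S(add(SZ, S^4(Z))), add(Z, Z)))
  →4  S(S(add(add(SZ, S^4(Z)), add(Z, Z))))
  →5  S(S(add(S(add(Z, S^4(Z))), add(Z, Z))))
  →6  S(S(S(add(add(Z, S^4(Z)), add(Z, Z)))))
  →7  S(S(S(add(S^4(Z), add(Z, Z)))))
  →8  S(S(S(S(add(SSSZ, add(Z, Z))))))
  →9  S(S(S(S(S(add(SSZ, add(Z, Z)))))))
  →10  S(S(S(S(S(S(add(SZ, add(Z, Z))))))))
  →11  S(S(S(S(S(S(S(add(Z, add(Z, Z)))))))))
  →12  S(S(S(S(S(S(S(add(Z, Z))))))))
  →13  S^7(Z)

Term B:
  start: add(mul(SSSZ, SSZ), add(Z, SZ))
  →1  add(add(SSZ, mul(SSZ, SSZ)), add(Z, SZ))
  →2  add(S(add(SZ, mul(SSZ, SSZ))), add(Z, SZ))
  →3  S(add(add(SZ, mul(SSZ, SSZ)), add(Z, SZ)))
  →4  S(add(S(add(Z, mul(SSZ, SSZ))), add(Z, SZ)))
  →5  S(S(add(add(Z, mul(SSZ, SSZ)), add(Z, SZ))))
  →6  S(S(add(mul(SSZ, SSZ), add(Z, SZ))))
  →7  S(S(add(add(SSZ, mul(SZ, SSZ)), add(Z, SZ))))
  →8  S(S(add(S(add(SZ, mul(SZ, SSZ))), add(Z, SZ))))
  →9  S(S(S(add(add(SZ, mul(SZ, SSZ)), add(Z, SZ)))))
  →10  S(S(S(add(S(add(Z, mul(SZ, SSZ))), add(Z, SZ)))))
  →11  S(S(S(S(add(add(Z, mul(SZ, SSZ)), add(Z, SZ))))))
  →12  S(S(S(S(add(mul(SZ, SSZ), add(Z, SZ))))))
  →13  S(S(S(S(add(add(SSZ, mul(Z, SSZ)), add(Z, SZ))))))
  →14  S(S(S(S(add(S(add(SZ, mul(Z, SSZ))), add(Z, SZ))))))
  →15  S(S(S(S(S(add(add(SZ, mul(Z, SSZ)), add(Z, SZ)))))))
  →16  S(S(S(S(S(add(S(add(Z, mul(Z, SSZ))), add(Z, SZ)))))))
  →17  S(S(S(S(S(S(add(add(Z, mul(Z, SSZ)), add(Z, SZ))))))))
  →18  S(S(S(S(S(S(add(mul(Z, SSZ), add(Z, SZ))))))))
  →19  S(S(S(S(S(S(add(Z, add(Z, SZ))))))))
  →20  S(S(S(S(S(S(add(Z, SZ)))))))
  →21  S^7(Z)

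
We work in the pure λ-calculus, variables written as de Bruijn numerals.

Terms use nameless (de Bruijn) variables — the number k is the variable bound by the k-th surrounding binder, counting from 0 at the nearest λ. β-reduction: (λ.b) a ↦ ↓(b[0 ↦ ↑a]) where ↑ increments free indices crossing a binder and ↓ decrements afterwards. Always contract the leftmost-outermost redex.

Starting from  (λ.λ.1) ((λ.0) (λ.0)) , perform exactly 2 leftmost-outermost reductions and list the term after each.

  start: (λ.λ.1) ((λ.0) (λ.0))
  step 1: λ.(λ.0) (λ.0)
  step 2: λ.λ.0

Answer: after 2 steps: λ.λ.0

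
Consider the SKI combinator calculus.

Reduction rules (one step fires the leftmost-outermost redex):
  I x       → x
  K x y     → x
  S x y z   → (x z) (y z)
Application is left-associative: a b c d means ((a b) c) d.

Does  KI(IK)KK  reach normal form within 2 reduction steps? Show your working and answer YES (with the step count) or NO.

Answer: YES — reaches normal form KK in 2 ≤ 2 steps

Derivation:
  start: KI(IK)KK
  [1] IKK
  [2] KK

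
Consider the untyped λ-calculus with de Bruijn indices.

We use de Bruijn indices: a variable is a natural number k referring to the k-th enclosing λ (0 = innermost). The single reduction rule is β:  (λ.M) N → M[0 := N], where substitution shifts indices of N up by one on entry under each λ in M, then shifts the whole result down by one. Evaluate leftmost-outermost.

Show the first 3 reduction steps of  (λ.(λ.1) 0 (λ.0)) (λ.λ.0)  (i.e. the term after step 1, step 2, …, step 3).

  start: (λ.(λ.1) 0 (λ.0)) (λ.λ.0)
  step 1: (λ.λ.λ.0) (λ.λ.0) (λ.0)
  step 2: (λ.λ.0) (λ.0)
  step 3: λ.0

Answer: after 3 steps: λ.0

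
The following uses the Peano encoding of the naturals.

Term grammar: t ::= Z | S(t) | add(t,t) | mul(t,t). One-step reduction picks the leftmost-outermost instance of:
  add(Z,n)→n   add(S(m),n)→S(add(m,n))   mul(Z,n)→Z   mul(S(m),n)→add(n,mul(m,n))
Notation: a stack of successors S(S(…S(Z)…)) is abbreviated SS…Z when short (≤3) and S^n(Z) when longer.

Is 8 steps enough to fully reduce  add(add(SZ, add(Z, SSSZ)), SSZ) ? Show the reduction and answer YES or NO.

Answer: YES — reaches normal form S^6(Z) in 8 ≤ 8 steps

Reduction:
  start: add(add(SZ, add(Z, SSSZ)), SSZ)
  →1  add(S(add(Z, add(Z, SSSZ))), SSZ)
  →2  S(add(add(Z, add(Z, SSSZ)), SSZ))
  →3  S(add(add(Z, SSSZ), SSZ))
  →4  S(add(SSSZ, SSZ))
  →5  S(S(add(SSZ, SSZ)))
  →6  S(S(S(add(SZ, SSZ))))
  →7  S(S(S(S(add(Z, SSZ)))))
  →8  S^6(Z)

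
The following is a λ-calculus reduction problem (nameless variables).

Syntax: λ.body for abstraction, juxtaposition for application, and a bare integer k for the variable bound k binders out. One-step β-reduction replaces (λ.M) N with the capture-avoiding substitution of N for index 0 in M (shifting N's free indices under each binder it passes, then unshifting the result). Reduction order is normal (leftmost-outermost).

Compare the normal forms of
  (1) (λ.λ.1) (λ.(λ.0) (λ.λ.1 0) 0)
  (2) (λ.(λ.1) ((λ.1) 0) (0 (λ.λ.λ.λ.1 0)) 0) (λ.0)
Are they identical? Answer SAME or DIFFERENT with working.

Term A:
  start: (λ.λ.1) (λ.(λ.0) (λ.λ.1 0) 0)
  →1  λ.λ.(λ.0) (λ.λ.1 0) 0
  →2  λ.λ.(λ.λ.1 0) 0
  →3  λ.λ.λ.1 0

Term B:
  start: (λ.(λ.1) ((λ.1) 0) (0 (λ.λ.λ.λ.1 0)) 0) (λ.0)
  →1  (λ.λ.0) ((λ.λ.0) (λ.0)) ((λ.0) (λ.λ.λ.λ.1 0)) (λ.0)
  →2  (λ.0) ((λ.0) (λ.λ.λ.λ.1 0)) (λ.0)
  →3  (λ.0) (λ.λ.λ.λ.1 0) (λ.0)
  →4  (λ.λ.λ.λ.1 0) (λ.0)
  →5  λ.λ.λ.1 0

Answer: SAME — A ⇓ λ.λ.λ.1 0, B ⇓ λ.λ.λ.1 0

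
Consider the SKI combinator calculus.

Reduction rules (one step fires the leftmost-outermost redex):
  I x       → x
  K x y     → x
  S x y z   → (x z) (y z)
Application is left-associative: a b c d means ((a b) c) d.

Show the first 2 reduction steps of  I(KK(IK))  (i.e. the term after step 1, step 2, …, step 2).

Answer: after 2 steps: K

Working:
  start: I(KK(IK))
  [1] KK(IK)
  [2] K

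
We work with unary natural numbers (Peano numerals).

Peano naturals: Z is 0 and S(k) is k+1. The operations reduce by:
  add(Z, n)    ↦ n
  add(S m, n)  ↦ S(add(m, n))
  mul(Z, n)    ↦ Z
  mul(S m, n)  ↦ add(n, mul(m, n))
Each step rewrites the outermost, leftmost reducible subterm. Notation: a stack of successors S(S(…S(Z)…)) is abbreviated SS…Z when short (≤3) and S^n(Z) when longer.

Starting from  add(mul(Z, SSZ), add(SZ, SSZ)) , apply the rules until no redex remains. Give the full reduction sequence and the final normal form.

Answer: normal form = SSSZ  (in 4 steps)

Reduction:
  start: add(mul(Z, SSZ), add(SZ, SSZ))
  step 1: add(Z, add(SZ, SSZ))
  step 2: add(SZ, SSZ)
  step 3: S(add(Z, SSZ))
  step 4: SSSZ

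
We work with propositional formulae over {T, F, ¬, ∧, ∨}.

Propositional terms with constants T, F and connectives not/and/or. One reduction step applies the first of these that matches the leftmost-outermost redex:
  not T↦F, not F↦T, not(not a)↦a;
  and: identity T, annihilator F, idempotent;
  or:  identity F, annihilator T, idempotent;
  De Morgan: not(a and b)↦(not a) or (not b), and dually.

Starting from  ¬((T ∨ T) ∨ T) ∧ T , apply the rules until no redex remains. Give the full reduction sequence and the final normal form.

  start: ¬((T ∨ T) ∨ T) ∧ T
  →1  ¬((T ∨ T) ∨ T)
  →2  ¬(T ∨ T) ∧ ¬T
  →3  (¬T ∧ ¬T) ∧ ¬T
  →4  ¬T ∧ ¬T
  →5  ¬T
  →6  F

Answer: normal form = F  (in 6 steps)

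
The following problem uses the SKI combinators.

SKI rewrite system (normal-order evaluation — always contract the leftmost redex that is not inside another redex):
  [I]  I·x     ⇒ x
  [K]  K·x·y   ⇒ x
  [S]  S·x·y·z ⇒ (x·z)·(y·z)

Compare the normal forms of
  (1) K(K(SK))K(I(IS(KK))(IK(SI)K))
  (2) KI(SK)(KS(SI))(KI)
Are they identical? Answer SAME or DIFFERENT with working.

Term A:
  start: K(K(SK))K(I(IS(KK))(IK(SI)K))
  →1  K(SK)(I(IS(KK))(IK(SI)K))
  →2  SK

Term B:
  start: KI(SK)(KS(SI))(KI)
  →1  I(KS(SI))(KI)
  →2  KS(SI)(KI)
  →3  S(KI)

Answer: DIFFERENT — A ⇓ SK, B ⇓ S(KI)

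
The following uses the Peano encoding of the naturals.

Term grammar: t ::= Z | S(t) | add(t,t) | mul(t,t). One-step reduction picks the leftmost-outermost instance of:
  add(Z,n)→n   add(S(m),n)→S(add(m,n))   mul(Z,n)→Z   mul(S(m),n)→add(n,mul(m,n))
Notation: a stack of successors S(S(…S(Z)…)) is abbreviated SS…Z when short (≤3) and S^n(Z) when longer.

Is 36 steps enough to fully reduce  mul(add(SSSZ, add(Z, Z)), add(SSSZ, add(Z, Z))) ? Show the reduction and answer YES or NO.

  start: mul(add(SSSZ, add(Z, Z)), add(SSSZ, add(Z, Z)))
  [1] mul(S(add(SSZ, add(Z, Z))), add(SSSZ, add(Z, Z)))
  [2] add(add(SSSZ, add(Z, Z)), mul(add(SSZ, add(Z, Z)), add(SSSZ, add(Z, Z))))
  [3] add(S(add(SSZ, add(Z, Z))), mul(add(SSZ, add(Z, Z)), add(SSSZ, add(Z, Z))))
  [4] S(add(add(SSZ, add(Z, Z)), mul(add(SSZ, add(Z, Z)), add(SSSZ, add(Z, Z)))))
  [5] S(add(S(add(SZ, add(Z, Z))), mul(add(SSZ, add(Z, Z)), add(SSSZ, add(Z, Z)))))
  [6] S(S(add(add(SZ, add(Z, Z)), mul(add(SSZ, add(Z, Z)), add(SSSZ, add(Z, Z))))))
  [7] S(S(add(S(add(Z, add(Z, Z))), mul(add(SSZ, add(Z, Z)), add(SSSZ, add(Z, Z))))))
  [8] S(S(S(add(add(Z, add(Z, Z)), mul(add(SSZ, add(Z, Z)), add(SSSZ, add(Z, Z)))))))
  [9] S(S(S(add(add(Z, Z), mul(add(SSZ, add(Z, Z)), add(SSSZ, add(Z, Z)))))))
  [10] S(S(S(add(Z, mul(add(SSZ, add(Z, Z)), add(SSSZ, add(Z, Z)))))))
  [11] S(S(S(mul(add(SSZ, add(Z, Z)), add(SSSZ, add(Z, Z))))))
  [12] S(S(S(mul(S(add(SZ, add(Z, Z))), add(SSSZ, add(Z, Z))))))
  [13] S(S(S(add(add(SSSZ, add(Z, Z)), mul(add(SZ, add(Z, Z)), add(SSSZ, add(Z, Z)))))))
  [14] S(S(S(add(S(add(SSZ, add(Z, Z))), mul(add(SZ, add(Z, Z)), add(SSSZ, add(Z, Z)))))))
  [15] S(S(S(S(add(add(SSZ, add(Z, Z)), mul(add(SZ, add(Z, Z)), add(SSSZ, add(Z, Z))))))))
  [16] S(S(S(S(add(S(add(SZ, add(Z, Z))), mul(add(SZ, add(Z, Z)), add(SSSZ, add(Z, Z))))))))
  [17] S(S(S(S(S(add(add(SZ, add(Z, Z)), mul(add(SZ, add(Z, Z)), add(SSSZ, add(Z, Z)))))))))
  [18] S(S(S(S(S(add(S(add(Z, add(Z, Z))), mul(add(SZ, add(Z, Z)), add(SSSZ, add(Z, Z)))))))))
  [19] S(S(S(S(S(S(add(add(Z, add(Z, Z)), mul(add(SZ, add(Z, Z)), add(SSSZ, add(Z, Z))))))))))
  [20] S(S(S(S(S(S(add(add(Z, Z), mul(add(SZ, add(Z, Z)), add(SSSZ, add(Z, Z))))))))))
  [21] S(S(S(S(S(S(add(Z, mul(add(SZ, add(Z, Z)), add(SSSZ, add(Z, Z))))))))))
  [22] S(S(S(S(S(S(mul(add(SZ, add(Z, Z)), add(SSSZ, add(Z, Z)))))))))
  [23] S(S(S(S(S(S(mul(S(add(Z, add(Z, Z))), add(SSSZ, add(Z, Z)))))))))
  [24] S(S(S(S(S(S(add(add(SSSZ, add(Z, Z)), mul(add(Z, add(Z, Z)), add(SSSZ, add(Z, Z))))))))))
  [25] S(S(S(S(S(S(add(S(add(SSZ, add(Z, Z))), mul(add(Z, add(Z, Z)), add(SSSZ, add(Z, Z))))))))))
  [26] S(S(S(S(S(S(S(add(add(SSZ, add(Z, Z)), mul(add(Z, add(Z, Z)), add(SSSZ, add(Z, Z)))))))))))
  [27] S(S(S(S(S(S(S(add(S(add(SZ, add(Z, Z))), mul(add(Z, add(Z, Z)), add(SSSZ, add(Z, Z)))))))))))
  [28] S(S(S(S(S(S(S(S(add(add(SZ, add(Z, Z)), mul(add(Z, add(Z, Z)), add(SSSZ, add(Z, Z))))))))))))
  [29] S(S(S(S(S(S(S(S(add(S(add(Z, add(Z, Z))), mul(add(Z, add(Z, Z)), add(SSSZ, add(Z, Z))))))))))))
  [30] S(S(S(S(S(S(S(S(S(add(add(Z, add(Z, Z)), mul(add(Z, add(Z, Z)), add(SSSZ, add(Z, Z)))))))))))))
  [31] S(S(S(S(S(S(S(S(S(add(add(Z, Z), mul(add(Z, add(Z, Z)), add(SSSZ, add(Z, Z)))))))))))))
  [32] S(S(S(S(S(S(S(S(S(add(Z, mul(add(Z, add(Z, Z)), add(SSSZ, add(Z, Z)))))))))))))
  [33] S(S(S(S(S(S(S(S(S(mul(add(Z, add(Z, Z)), add(SSSZ, add(Z, Z))))))))))))
  [34] S(S(S(S(S(S(S(S(S(mul(add(Z, Z), add(SSSZ, add(Z, Z))))))))))))
  [35] S(S(S(S(S(S(S(S(S(mul(Z, add(SSSZ, add(Z, Z))))))))))))
  [36] S^9(Z)

Answer: YES — reaches normal form S^9(Z) in 36 ≤ 36 steps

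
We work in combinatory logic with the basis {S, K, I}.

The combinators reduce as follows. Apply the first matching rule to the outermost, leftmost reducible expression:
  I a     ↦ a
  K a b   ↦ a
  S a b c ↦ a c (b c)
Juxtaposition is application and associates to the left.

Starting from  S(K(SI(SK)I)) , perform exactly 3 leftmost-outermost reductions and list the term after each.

Answer: after 3 steps: S(K(SKI))

Derivation:
  start: S(K(SI(SK)I))
  [1] S(K(II(SKI)))
  [2] S(K(I(SKI)))
  [3] S(K(SKI))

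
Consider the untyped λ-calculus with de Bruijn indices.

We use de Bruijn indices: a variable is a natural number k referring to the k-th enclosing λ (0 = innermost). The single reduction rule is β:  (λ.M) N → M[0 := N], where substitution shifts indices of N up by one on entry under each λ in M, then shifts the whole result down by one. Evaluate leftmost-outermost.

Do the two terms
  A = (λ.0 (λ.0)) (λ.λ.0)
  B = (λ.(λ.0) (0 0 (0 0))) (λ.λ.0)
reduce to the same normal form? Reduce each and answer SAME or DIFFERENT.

Answer: SAME — A ⇓ λ.0, B ⇓ λ.0

Working:
Term A:
  start: (λ.0 (λ.0)) (λ.λ.0)
  [1] (λ.λ.0) (λ.0)
  [2] λ.0

Term B:
  start: (λ.(λ.0) (0 0 (0 0))) (λ.λ.0)
  [1] (λ.0) ((λ.λ.0) (λ.λ.0) ((λ.λ.0) (λ.λ.0)))
  [2] (λ.λ.0) (λ.λ.0) ((λ.λ.0) (λ.λ.0))
  [3] (λ.0) ((λ.λ.0) (λ.λ.0))
  [4] (λ.λ.0) (λ.λ.0)
  [5] λ.0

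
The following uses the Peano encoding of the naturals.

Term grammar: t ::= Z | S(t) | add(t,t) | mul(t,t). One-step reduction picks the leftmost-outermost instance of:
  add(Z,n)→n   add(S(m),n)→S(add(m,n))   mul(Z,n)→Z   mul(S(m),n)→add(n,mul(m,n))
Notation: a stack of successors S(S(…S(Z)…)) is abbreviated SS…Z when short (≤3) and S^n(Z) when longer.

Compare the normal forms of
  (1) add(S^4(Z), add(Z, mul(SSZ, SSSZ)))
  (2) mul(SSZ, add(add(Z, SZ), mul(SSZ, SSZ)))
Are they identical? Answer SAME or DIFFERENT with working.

Term A:
  start: add(S^4(Z), add(Z, mul(SSZ, SSSZ)))
  step 1: S(add(SSSZ, add(Z, mul(SSZ, SSSZ))))
  step 2: S(S(add(SSZ, add(Z, mul(SSZ, SSSZ)))))
  step 3: S(S(S(add(SZ, add(Z, mul(SSZ, SSSZ))))))
  step 4: S(S(S(S(add(Z, add(Z, mul(SSZ, SSSZ)))))))
  step 5: S(S(S(S(add(Z, mul(SSZ, SSSZ))))))
  step 6: S(S(S(S(mul(SSZ, SSSZ)))))
  step 7: S(S(S(S(add(SSSZ, mul(SZ, SSSZ))))))
  step 8: S(S(S(S(S(add(SSZ, mul(SZ, SSSZ)))))))
  step 9: S(S(S(S(S(S(add(SZ, mul(SZ, SSSZ))))))))
  step 10: S(S(S(S(S(S(S(add(Z, mul(SZ, SSSZ)))))))))
  step 11: S(S(S(S(S(S(S(mul(SZ, SSSZ))))))))
  step 12: S(S(S(S(S(S(S(add(SSSZ, mul(Z, SSSZ)))))))))
  step 13: S(S(S(S(S(S(S(S(add(SSZ, mul(Z, SSSZ))))))))))
  step 14: S(S(S(S(S(S(S(S(S(add(SZ, mul(Z, SSSZ)))))))))))
  step 15: S(S(S(S(S(S(S(S(S(S(add(Z, mul(Z, SSSZ))))))))))))
  step 16: S(S(S(S(S(S(S(S(S(S(mul(Z, SSSZ)))))))))))
  step 17: S^10(Z)

Term B:
  start: mul(SSZ, add(add(Z, SZ), mul(SSZ, SSZ)))
  step 1: add(add(add(Z, SZ), mul(SSZ, SSZ)), mul(SZ, add(add(Z, SZ), mul(SSZ, SSZ))))
  step 2: add(add(SZ, mul(SSZ, SSZ)), mul(SZ, add(add(Z, SZ), mul(SSZ, SSZ))))
  step 3: add(S(add(Z, mul(SSZ, SSZ))), mul(SZ, add(add(Z, SZ), mul(SSZ, SSZ))))
  step 4: S(add(add(Z, mul(SSZ, SSZ)), mul(SZ, add(add(Z, SZ), mul(SSZ, SSZ)))))
  step 5: S(add(mul(SSZ, SSZ), mul(SZ, add(add(Z, SZ), mul(SSZ, SSZ)))))
  step 6: S(add(add(SSZ, mul(SZ, SSZ)), mul(SZ, add(add(Z, SZ), mul(SSZ, SSZ)))))
  step 7: S(add(S(add(SZ, mul(SZ, SSZ))), mul(SZ, add(add(Z, SZ), mul(SSZ, SSZ)))))
  step 8: S(S(add(add(SZ, mul(SZ, SSZ)), mul(SZ, add(add(Z, SZ), mul(SSZ, SSZ))))))
  step 9: S(S(add(S(add(Z, mul(SZ, SSZ))), mul(SZ, add(add(Z, SZ), mul(SSZ, SSZ))))))
  step 10: S(S(S(add(add(Z, mul(SZ, SSZ)), mul(SZ, add(add(Z, SZ), mul(SSZ, SSZ)))))))
  step 11: S(S(S(add(mul(SZ, SSZ), mul(SZ, add(add(Z, SZ), mul(SSZ, SSZ)))))))
  step 12: S(S(S(add(add(SSZ, mul(Z, SSZ)), mul(SZ, add(add(Z, SZ), mul(SSZ, SSZ)))))))
  step 13: S(S(S(add(S(add(SZ, mul(Z, SSZ))), mul(SZ, add(add(Z, SZ), mul(SSZ, SSZ)))))))
  step 14: S(S(S(S(add(add(SZ, mul(Z, SSZ)), mul(SZ, add(add(Z, SZ), mul(SSZ, SSZ))))))))
  step 15: S(S(S(S(add(S(add(Z, mul(Z, SSZ))), mul(SZ, add(add(Z, SZ), mul(SSZ, SSZ))))))))
  step 16: S(S(S(S(S(add(add(Z, mul(Z, SSZ)), mul(SZ, add(add(Z, SZ), mul(SSZ, SSZ)))))))))
  step 17: S(S(S(S(S(add(mul(Z, SSZ), mul(SZ, add(add(Z, SZ), mul(SSZ, SSZ)))))))))
  step 18: S(S(S(S(S(add(Z, mul(SZ, add(add(Z, SZ), mul(SSZ, SSZ)))))))))
  step 19: S(S(S(S(S(mul(SZ, add(add(Z, SZ), mul(SSZ, SSZ))))))))
  step 20: S(S(S(S(S(add(add(add(Z, SZ), mul(SSZ, SSZ)), mul(Z, add(add(Z, SZ), mul(SSZ, SSZ)))))))))
  step 21: S(S(S(S(S(add(add(SZ, mul(SSZ, SSZ)), mul(Z, add(add(Z, SZ), mul(SSZ, SSZ)))))))))
  step 22: S(S(S(S(S(add(S(add(Z, mul(SSZ, SSZ))), mul(Z, add(add(Z, SZ), mul(SSZ, SSZ)))))))))
  step 23: S(S(S(S(S(S(add(add(Z, mul(SSZ, SSZ)), mul(Z, add(add(Z, SZ), mul(SSZ, SSZ))))))))))
  step 24: S(S(S(S(S(S(add(mul(SSZ, SSZ), mul(Z, add(add(Z, SZ), mul(SSZ, SSZ))))))))))
  step 25: S(S(S(S(S(S(add(add(SSZ, mul(SZ, SSZ)), mul(Z, add(add(Z, SZ), mul(SSZ, SSZ))))))))))
  step 26: S(S(S(S(S(S(add(S(add(SZ, mul(SZ, SSZ))), mul(Z, add(add(Z, SZ), mul(SSZ, SSZ))))))))))
  step 27: S(S(S(S(S(S(S(add(add(SZ, mul(SZ, SSZ)), mul(Z, add(add(Z, SZ), mul(SSZ, SSZ)))))))))))
  step 28: S(S(S(S(S(S(S(add(S(add(Z, mul(SZ, SSZ))), mul(Z, add(add(Z, SZ), mul(SSZ, SSZ)))))))))))
  step 29: S(S(S(S(S(S(S(S(add(add(Z, mul(SZ, SSZ)), mul(Z, add(add(Z, SZ), mul(SSZ, SSZ))))))))))))
  step 30: S(S(S(S(S(S(S(S(add(mul(SZ, SSZ), mul(Z, add(add(Z, SZ), mul(SSZ, SSZ))))))))))))
  step 31: S(S(S(S(S(S(S(S(add(add(SSZ, mul(Z, SSZ)), mul(Z, add(add(Z, SZ), mul(SSZ, SSZ))))))))))))
  step 32: S(S(S(S(S(S(S(S(add(S(add(SZ, mul(Z, SSZ))), mul(Z, add(add(Z, SZ), mul(SSZ, SSZ))))))))))))
  step 33: S(S(S(S(S(S(S(S(S(add(add(SZ, mul(Z, SSZ)), mul(Z, add(add(Z, SZ), mul(SSZ, SSZ)))))))))))))
  step 34: S(S(S(S(S(S(S(S(S(add(S(add(Z, mul(Z, SSZ))), mul(Z, add(add(Z, SZ), mul(SSZ, SSZ)))))))))))))
  step 35: S(S(S(S(S(S(S(S(S(S(add(add(Z, mul(Z, SSZ)), mul(Z, add(add(Z, SZ), mul(SSZ, SSZ))))))))))))))
  step 36: S(S(S(S(S(S(S(S(S(S(add(mul(Z, SSZ), mul(Z, add(add(Z, SZ), mul(SSZ, SSZ))))))))))))))
  step 37: S(S(S(S(S(S(S(S(S(S(add(Z, mul(Z, add(add(Z, SZ), mul(SSZ, SSZ))))))))))))))
  step 38: S(S(S(S(S(S(S(S(S(S(mul(Z, add(add(Z, SZ), mul(SSZ, SSZ)))))))))))))
  step 39: S^10(Z)

Answer: SAME — A ⇓ S^10(Z), B ⇓ S^10(Z)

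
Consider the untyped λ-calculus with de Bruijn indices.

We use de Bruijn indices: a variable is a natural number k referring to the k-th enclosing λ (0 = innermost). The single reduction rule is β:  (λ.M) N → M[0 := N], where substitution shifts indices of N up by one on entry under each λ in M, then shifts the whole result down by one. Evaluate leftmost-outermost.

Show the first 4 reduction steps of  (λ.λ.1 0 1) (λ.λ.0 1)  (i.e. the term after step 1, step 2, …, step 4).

  start: (λ.λ.1 0 1) (λ.λ.0 1)
  →1  λ.(λ.λ.0 1) 0 (λ.λ.0 1)
  →2  λ.(λ.0 1) (λ.λ.0 1)
  →3  λ.(λ.λ.0 1) 0
  →4  λ.λ.0 1

Answer: after 4 steps: λ.λ.0 1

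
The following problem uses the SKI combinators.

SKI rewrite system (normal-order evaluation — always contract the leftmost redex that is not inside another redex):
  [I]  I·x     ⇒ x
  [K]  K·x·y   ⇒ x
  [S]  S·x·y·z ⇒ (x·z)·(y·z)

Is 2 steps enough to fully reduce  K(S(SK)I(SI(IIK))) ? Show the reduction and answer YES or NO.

  start: K(S(SK)I(SI(IIK)))
  →1  K(SK(SI(IIK))(I(SI(IIK))))
  →2  K(K(I(SI(IIK)))(SI(IIK)(I(SI(IIK)))))

Answer: NO — after 2 steps the term is K(K(I(SI(IIK)))(SI(IIK)(I(SI(IIK))))), not yet normal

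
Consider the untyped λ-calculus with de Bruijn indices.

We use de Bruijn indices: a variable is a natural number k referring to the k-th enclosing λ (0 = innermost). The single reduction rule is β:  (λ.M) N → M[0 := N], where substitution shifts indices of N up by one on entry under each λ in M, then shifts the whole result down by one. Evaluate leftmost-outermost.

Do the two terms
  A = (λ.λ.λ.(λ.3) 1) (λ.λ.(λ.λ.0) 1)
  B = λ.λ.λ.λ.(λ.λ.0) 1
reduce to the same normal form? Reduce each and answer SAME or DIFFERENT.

Answer: SAME — A ⇓ λ.λ.λ.λ.λ.0, B ⇓ λ.λ.λ.λ.λ.0

Reduction:
Term A:
  start: (λ.λ.λ.(λ.3) 1) (λ.λ.(λ.λ.0) 1)
  →1  λ.λ.(λ.λ.λ.(λ.λ.0) 1) 1
  →2  λ.λ.λ.λ.(λ.λ.0) 1
  →3  λ.λ.λ.λ.λ.0

Term B:
  start: λ.λ.λ.λ.(λ.λ.0) 1
  →1  λ.λ.λ.λ.λ.0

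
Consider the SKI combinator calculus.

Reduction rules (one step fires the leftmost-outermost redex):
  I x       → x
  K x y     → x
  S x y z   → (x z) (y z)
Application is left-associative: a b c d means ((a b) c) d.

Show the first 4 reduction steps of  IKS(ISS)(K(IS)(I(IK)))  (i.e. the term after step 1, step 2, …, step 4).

Answer: after 4 steps: SS

Working:
  start: IKS(ISS)(K(IS)(I(IK)))
  step 1: KS(ISS)(K(IS)(I(IK)))
  step 2: S(K(IS)(I(IK)))
  step 3: S(IS)
  step 4: SS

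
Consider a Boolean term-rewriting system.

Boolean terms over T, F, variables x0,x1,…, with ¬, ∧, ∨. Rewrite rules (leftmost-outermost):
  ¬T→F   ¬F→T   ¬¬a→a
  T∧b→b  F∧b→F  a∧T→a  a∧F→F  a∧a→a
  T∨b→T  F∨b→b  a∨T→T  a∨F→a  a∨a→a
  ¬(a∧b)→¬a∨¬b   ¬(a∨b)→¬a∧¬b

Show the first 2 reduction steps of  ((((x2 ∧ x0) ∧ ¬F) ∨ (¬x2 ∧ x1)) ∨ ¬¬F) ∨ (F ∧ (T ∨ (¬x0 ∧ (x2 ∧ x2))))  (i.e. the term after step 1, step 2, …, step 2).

Answer: after 2 steps: (((x2 ∧ x0) ∨ (¬x2 ∧ x1)) ∨ ¬¬F) ∨ (F ∧ (T ∨ (¬x0 ∧ (x2 ∧ x2))))

Derivation:
  start: ((((x2 ∧ x0) ∧ ¬F) ∨ (¬x2 ∧ x1)) ∨ ¬¬F) ∨ (F ∧ (T ∨ (¬x0 ∧ (x2 ∧ x2))))
  →1  ((((x2 ∧ x0) ∧ T) ∨ (¬x2 ∧ x1)) ∨ ¬¬F) ∨ (F ∧ (T ∨ (¬x0 ∧ (x2 ∧ x2))))
  →2  (((x2 ∧ x0) ∨ (¬x2 ∧ x1)) ∨ ¬¬F) ∨ (F ∧ (T ∨ (¬x0 ∧ (x2 ∧ x2))))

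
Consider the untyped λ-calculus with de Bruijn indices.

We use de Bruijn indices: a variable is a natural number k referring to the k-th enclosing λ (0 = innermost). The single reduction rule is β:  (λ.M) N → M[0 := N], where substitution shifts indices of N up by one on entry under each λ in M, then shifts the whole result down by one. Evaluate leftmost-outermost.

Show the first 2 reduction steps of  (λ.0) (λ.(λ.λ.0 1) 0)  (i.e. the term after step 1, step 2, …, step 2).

  start: (λ.0) (λ.(λ.λ.0 1) 0)
  →1  λ.(λ.λ.0 1) 0
  →2  λ.λ.0 1

Answer: after 2 steps: λ.λ.0 1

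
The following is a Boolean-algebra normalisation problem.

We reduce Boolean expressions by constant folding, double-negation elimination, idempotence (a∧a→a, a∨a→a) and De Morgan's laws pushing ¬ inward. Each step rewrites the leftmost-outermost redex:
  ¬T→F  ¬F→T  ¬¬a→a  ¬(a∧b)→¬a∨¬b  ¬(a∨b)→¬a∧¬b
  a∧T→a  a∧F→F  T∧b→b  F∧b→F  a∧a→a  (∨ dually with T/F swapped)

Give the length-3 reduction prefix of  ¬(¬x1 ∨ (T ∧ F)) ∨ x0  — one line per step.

Answer: after 3 steps: (x1 ∧ (¬T ∨ ¬F)) ∨ x0

Working:
  start: ¬(¬x1 ∨ (T ∧ F)) ∨ x0
  [1] (¬¬x1 ∧ ¬(T ∧ F)) ∨ x0
  [2] (x1 ∧ ¬(T ∧ F)) ∨ x0
  [3] (x1 ∧ (¬T ∨ ¬F)) ∨ x0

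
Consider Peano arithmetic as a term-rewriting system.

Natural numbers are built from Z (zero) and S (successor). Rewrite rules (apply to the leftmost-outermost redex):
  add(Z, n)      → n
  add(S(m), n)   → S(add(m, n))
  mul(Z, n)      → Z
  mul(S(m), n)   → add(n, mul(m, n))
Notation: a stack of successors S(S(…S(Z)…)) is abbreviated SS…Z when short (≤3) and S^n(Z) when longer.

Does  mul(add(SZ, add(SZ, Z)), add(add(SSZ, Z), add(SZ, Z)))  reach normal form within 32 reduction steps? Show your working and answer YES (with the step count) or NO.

  start: mul(add(SZ, add(SZ, Z)), add(add(SSZ, Z), add(SZ, Z)))
  step 1: mul(S(add(Z, add(SZ, Z))), add(add(SSZ, Z), add(SZ, Z)))
  step 2: add(add(add(SSZ, Z), add(SZ, Z)), mul(add(Z, add(SZ, Z)), add(add(SSZ, Z), add(SZ, Z))))
  step 3: add(add(S(add(SZ, Z)), add(SZ, Z)), mul(add(Z, add(SZ, Z)), add(add(SSZ, Z), add(SZ, Z))))
  step 4: add(S(add(add(SZ, Z), add(SZ, Z))), mul(add(Z, add(SZ, Z)), add(add(SSZ, Z), add(SZ, Z))))
  step 5: S(add(add(add(SZ, Z), add(SZ, Z)), mul(add(Z, add(SZ, Z)), add(add(SSZ, Z), add(SZ, Z)))))
  step 6: S(add(add(S(add(Z, Z)), add(SZ, Z)), mul(add(Z, add(SZ, Z)), add(add(SSZ, Z), add(SZ, Z)))))
  step 7: S(add(S(add(add(Z, Z), add(SZ, Z))), mul(add(Z, add(SZ, Z)), add(add(SSZ, Z), add(SZ, Z)))))
  step 8: S(S(add(add(add(Z, Z), add(SZ, Z)), mul(add(Z, add(SZ, Z)), add(add(SSZ, Z), add(SZ, Z))))))
  step 9: S(S(add(add(Z, add(SZ, Z)), mul(add(Z, add(SZ, Z)), add(add(SSZ, Z), add(SZ, Z))))))
  step 10: S(S(add(add(SZ, Z), mul(add(Z, add(SZ, Z)), add(add(SSZ, Z), add(SZ, Z))))))
  step 11: S(S(add(S(add(Z, Z)), mul(add(Z, add(SZ, Z)), add(add(SSZ, Z), add(SZ, Z))))))
  step 12: S(S(S(add(add(Z, Z), mul(add(Z, add(SZ, Z)), add(add(SSZ, Z), add(SZ, Z)))))))
  step 13: S(S(S(add(Z, mul(add(Z, add(SZ, Z)), add(add(SSZ, Z), add(SZ, Z)))))))
  step 14: S(S(S(mul(add(Z, add(SZ, Z)), add(add(SSZ, Z), add(SZ, Z))))))
  step 15: S(S(S(mul(add(SZ, Z), add(add(SSZ, Z), add(SZ, Z))))))
  step 16: S(S(S(mul(S(add(Z, Z)), add(add(SSZ, Z), add(SZ, Z))))))
  step 17: S(S(S(add(add(add(SSZ, Z), add(SZ, Z)), mul(add(Z, Z), add(add(SSZ, Z), add(SZ, Z)))))))
  step 18: S(S(S(add(add(S(add(SZ, Z)), add(SZ, Z)), mul(add(Z, Z), add(add(SSZ, Z), add(SZ, Z)))))))
  step 19: S(S(S(add(S(add(add(SZ, Z), add(SZ, Z))), mul(add(Z, Z), add(add(SSZ, Z), add(SZ, Z)))))))
  step 20: S(S(S(S(add(add(add(SZ, Z), add(SZ, Z)), mul(add(Z, Z), add(add(SSZ, Z), add(SZ, Z))))))))
  step 21: S(S(S(S(add(add(S(add(Z, Z)), add(SZ, Z)), mul(add(Z, Z), add(add(SSZ, Z), add(SZ, Z))))))))
  step 22: S(S(S(S(add(S(add(add(Z, Z), add(SZ, Z))), mul(add(Z, Z), add(add(SSZ, Z), add(SZ, Z))))))))
  step 23: S(S(S(S(S(add(add(add(Z, Z), add(SZ, Z)), mul(add(Z, Z), add(add(SSZ, Z), add(SZ, Z)))))))))
  step 24: S(S(S(S(S(add(add(Z, add(SZ, Z)), mul(add(Z, Z), add(add(SSZ, Z), add(SZ, Z)))))))))
  step 25: S(S(S(S(S(add(add(SZ, Z), mul(add(Z, Z), add(add(SSZ, Z), add(SZ, Z)))))))))
  step 26: S(S(S(S(S(add(S(add(Z, Z)), mul(add(Z, Z), add(add(SSZ, Z), add(SZ, Z)))))))))
  step 27: S(S(S(S(S(S(add(add(Z, Z), mul(add(Z, Z), add(add(SSZ, Z), add(SZ, Z))))))))))
  step 28: S(S(S(S(S(S(add(Z, mul(add(Z, Z), add(add(SSZ, Z), add(SZ, Z))))))))))
  step 29: S(S(S(S(S(S(mul(add(Z, Z), add(add(SSZ, Z), add(SZ, Z)))))))))
  step 30: S(S(S(S(S(S(mul(Z, add(add(SSZ, Z), add(SZ, Z)))))))))
  step 31: S^6(Z)

Answer: YES — reaches normal form S^6(Z) in 31 ≤ 32 steps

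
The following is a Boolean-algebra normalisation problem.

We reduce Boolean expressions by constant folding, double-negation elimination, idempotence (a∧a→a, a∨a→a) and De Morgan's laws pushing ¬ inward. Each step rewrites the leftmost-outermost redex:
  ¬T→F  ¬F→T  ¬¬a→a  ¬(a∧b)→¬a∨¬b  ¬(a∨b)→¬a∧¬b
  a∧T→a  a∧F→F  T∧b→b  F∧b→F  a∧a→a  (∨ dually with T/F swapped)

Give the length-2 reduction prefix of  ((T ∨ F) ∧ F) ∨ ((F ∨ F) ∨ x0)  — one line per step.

  start: ((T ∨ F) ∧ F) ∨ ((F ∨ F) ∨ x0)
  step 1: F ∨ ((F ∨ F) ∨ x0)
  step 2: (F ∨ F) ∨ x0

Answer: after 2 steps: (F ∨ F) ∨ x0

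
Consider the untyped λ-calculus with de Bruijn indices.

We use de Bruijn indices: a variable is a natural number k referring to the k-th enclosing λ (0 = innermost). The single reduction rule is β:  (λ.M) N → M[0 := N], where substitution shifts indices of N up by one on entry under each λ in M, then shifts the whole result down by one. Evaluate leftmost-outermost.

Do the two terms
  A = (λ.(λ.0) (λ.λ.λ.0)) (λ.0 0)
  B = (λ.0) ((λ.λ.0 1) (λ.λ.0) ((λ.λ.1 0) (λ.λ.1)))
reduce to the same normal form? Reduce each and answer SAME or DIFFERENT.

Answer: SAME — A ⇓ λ.λ.λ.0, B ⇓ λ.λ.λ.0

Derivation:
Term A:
  start: (λ.(λ.0) (λ.λ.λ.0)) (λ.0 0)
  →1  (λ.0) (λ.λ.λ.0)
  →2  λ.λ.λ.0

Term B:
  start: (λ.0) ((λ.λ.0 1) (λ.λ.0) ((λ.λ.1 0) (λ.λ.1)))
  →1  (λ.λ.0 1) (λ.λ.0) ((λ.λ.1 0) (λ.λ.1))
  →2  (λ.0 (λ.λ.0)) ((λ.λ.1 0) (λ.λ.1))
  →3  (λ.λ.1 0) (λ.λ.1) (λ.λ.0)
  →4  (λ.(λ.λ.1) 0) (λ.λ.0)
  →5  (λ.λ.1) (λ.λ.0)
  →6  λ.λ.λ.0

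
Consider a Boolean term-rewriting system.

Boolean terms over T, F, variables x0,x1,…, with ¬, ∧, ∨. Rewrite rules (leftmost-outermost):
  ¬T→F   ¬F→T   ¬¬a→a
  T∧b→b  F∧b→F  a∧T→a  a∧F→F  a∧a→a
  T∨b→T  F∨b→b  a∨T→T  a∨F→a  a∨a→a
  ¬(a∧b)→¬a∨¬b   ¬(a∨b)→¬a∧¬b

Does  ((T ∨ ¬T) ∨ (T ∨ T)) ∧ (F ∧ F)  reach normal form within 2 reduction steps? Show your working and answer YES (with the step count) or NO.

  start: ((T ∨ ¬T) ∨ (T ∨ T)) ∧ (F ∧ F)
  →1  (T ∨ (T ∨ T)) ∧ (F ∧ F)
  →2  T ∧ (F ∧ F)

Answer: NO — after 2 steps the term is T ∧ (F ∧ F), not yet normal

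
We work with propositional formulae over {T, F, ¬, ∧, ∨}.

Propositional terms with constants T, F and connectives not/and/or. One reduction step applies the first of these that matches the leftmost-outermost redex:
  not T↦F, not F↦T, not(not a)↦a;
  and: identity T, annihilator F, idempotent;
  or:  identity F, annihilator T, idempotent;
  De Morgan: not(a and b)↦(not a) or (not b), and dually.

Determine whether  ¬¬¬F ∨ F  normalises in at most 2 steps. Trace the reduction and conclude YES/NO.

Answer: NO — after 2 steps the term is ¬F, not yet normal

Derivation:
  start: ¬¬¬F ∨ F
  step 1: ¬¬¬F
  step 2: ¬F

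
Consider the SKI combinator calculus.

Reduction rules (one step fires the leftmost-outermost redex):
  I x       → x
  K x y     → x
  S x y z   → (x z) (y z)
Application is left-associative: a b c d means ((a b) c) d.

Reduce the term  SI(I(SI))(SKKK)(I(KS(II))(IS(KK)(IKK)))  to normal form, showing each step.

Answer: normal form = SIK  (in 8 steps)

Reduction:
  start: SI(I(SI))(SKKK)(I(KS(II))(IS(KK)(IKK)))
  step 1: I(SKKK)(I(SI)(SKKK))(I(KS(II))(IS(KK)(IKK)))
  step 2: SKKK(I(SI)(SKKK))(I(KS(II))(IS(KK)(IKK)))
  step 3: KK(KK)(I(SI)(SKKK))(I(KS(II))(IS(KK)(IKK)))
  step 4: K(I(SI)(SKKK))(I(KS(II))(IS(KK)(IKK)))
  step 5: I(SI)(SKKK)
  step 6: SI(SKKK)
  step 7: SI(KK(KK))
  step 8: SIK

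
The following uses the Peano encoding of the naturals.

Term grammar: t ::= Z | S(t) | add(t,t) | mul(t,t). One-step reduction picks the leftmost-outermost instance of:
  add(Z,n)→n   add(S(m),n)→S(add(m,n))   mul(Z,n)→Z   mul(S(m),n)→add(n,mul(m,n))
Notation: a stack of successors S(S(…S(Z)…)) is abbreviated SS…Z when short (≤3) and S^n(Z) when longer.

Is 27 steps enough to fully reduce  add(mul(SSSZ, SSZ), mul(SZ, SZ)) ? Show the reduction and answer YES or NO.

  start: add(mul(SSSZ, SSZ), mul(SZ, SZ))
  →1  add(add(SSZ, mul(SSZ, SSZ)), mul(SZ, SZ))
  →2  add(S(add(SZ, mul(SSZ, SSZ))), mul(SZ, SZ))
  →3  S(add(add(SZ, mul(SSZ, SSZ)), mul(SZ, SZ)))
  →4  S(add(S(add(Z, mul(SSZ, SSZ))), mul(SZ, SZ)))
  →5  S(S(add(add(Z, mul(SSZ, SSZ)), mul(SZ, SZ))))
  →6  S(S(add(mul(SSZ, SSZ), mul(SZ, SZ))))
  →7  S(S(add(add(SSZ, mul(SZ, SSZ)), mul(SZ, SZ))))
  →8  S(S(add(S(add(SZ, mul(SZ, SSZ))), mul(SZ, SZ))))
  →9  S(S(S(add(add(SZ, mul(SZ, SSZ)), mul(SZ, SZ)))))
  →10  S(S(S(add(S(add(Z, mul(SZ, SSZ))), mul(SZ, SZ)))))
  →11  S(S(S(S(add(add(Z, mul(SZ, SSZ)), mul(SZ, SZ))))))
  →12  S(S(S(S(add(mul(SZ, SSZ), mul(SZ, SZ))))))
  →13  S(S(S(S(add(add(SSZ, mul(Z, SSZ)), mul(SZ, SZ))))))
  →14  S(S(S(S(add(S(add(SZ, mul(Z, SSZ))), mul(SZ, SZ))))))
  →15  S(S(S(S(S(add(add(SZ, mul(Z, SSZ)), mul(SZ, SZ)))))))
  →16  S(S(S(S(S(add(S(add(Z, mul(Z, SSZ))), mul(SZ, SZ)))))))
  →17  S(S(S(S(S(S(add(add(Z, mul(Z, SSZ)), mul(SZ, SZ))))))))
  →18  S(S(S(S(S(S(add(mul(Z, SSZ), mul(SZ, SZ))))))))
  →19  S(S(S(S(S(S(add(Z, mul(SZ, SZ))))))))
  →20  S(S(S(S(S(S(mul(SZ, SZ)))))))
  →21  S(S(S(S(S(S(add(SZ, mul(Z, SZ))))))))
  →22  S(S(S(S(S(S(S(add(Z, mul(Z, SZ)))))))))
  →23  S(S(S(S(S(S(S(mul(Z, SZ))))))))
  →24  S^7(Z)

Answer: YES — reaches normal form S^7(Z) in 24 ≤ 27 steps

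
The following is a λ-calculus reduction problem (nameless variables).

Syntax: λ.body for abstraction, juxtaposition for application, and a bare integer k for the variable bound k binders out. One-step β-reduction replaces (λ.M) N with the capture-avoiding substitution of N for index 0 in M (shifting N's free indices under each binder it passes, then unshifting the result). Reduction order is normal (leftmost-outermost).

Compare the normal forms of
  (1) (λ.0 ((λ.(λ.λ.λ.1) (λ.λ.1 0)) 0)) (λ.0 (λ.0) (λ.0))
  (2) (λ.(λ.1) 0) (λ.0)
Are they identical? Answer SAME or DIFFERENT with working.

Answer: SAME — A ⇓ λ.0, B ⇓ λ.0

Derivation:
Term A:
  start: (λ.0 ((λ.(λ.λ.λ.1) (λ.λ.1 0)) 0)) (λ.0 (λ.0) (λ.0))
  step 1: (λ.0 (λ.0) (λ.0)) ((λ.(λ.λ.λ.1) (λ.λ.1 0)) (λ.0 (λ.0) (λ.0)))
  step 2: (λ.(λ.λ.λ.1) (λ.λ.1 0)) (λ.0 (λ.0) (λ.0)) (λ.0) (λ.0)
  step 3: (λ.λ.λ.1) (λ.λ.1 0) (λ.0) (λ.0)
  step 4: (λ.λ.1) (λ.0) (λ.0)
  step 5: (λ.λ.0) (λ.0)
  step 6: λ.0

Term B:
  start: (λ.(λ.1) 0) (λ.0)
  step 1: (λ.λ.0) (λ.0)
  step 2: λ.0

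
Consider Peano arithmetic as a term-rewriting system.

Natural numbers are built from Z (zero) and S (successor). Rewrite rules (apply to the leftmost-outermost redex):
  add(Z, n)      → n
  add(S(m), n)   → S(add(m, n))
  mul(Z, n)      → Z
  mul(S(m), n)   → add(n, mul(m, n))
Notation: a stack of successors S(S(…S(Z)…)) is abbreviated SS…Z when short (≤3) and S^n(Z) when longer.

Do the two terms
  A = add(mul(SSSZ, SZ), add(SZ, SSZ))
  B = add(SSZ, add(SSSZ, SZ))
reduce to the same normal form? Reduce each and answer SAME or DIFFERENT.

Term A:
  start: add(mul(SSSZ, SZ), add(SZ, SSZ))
  →1  add(add(SZ, mul(SSZ, SZ)), add(SZ, SSZ))
  →2  add(S(add(Z, mul(SSZ, SZ))), add(SZ, SSZ))
  →3  S(add(add(Z, mul(SSZ, SZ)), add(SZ, SSZ)))
  →4  S(add(mul(SSZ, SZ), add(SZ, SSZ)))
  →5  S(add(add(SZ, mul(SZ, SZ)), add(SZ, SSZ)))
  →6  S(add(S(add(Z, mul(SZ, SZ))), add(SZ, SSZ)))
  →7  S(S(add(add(Z, mul(SZ, SZ)), add(SZ, SSZ))))
  →8  S(S(add(mul(SZ, SZ), add(SZ, SSZ))))
  →9  S(S(add(add(SZ, mul(Z, SZ)), add(SZ, SSZ))))
  →10  S(S(add(S(add(Z, mul(Z, SZ))), add(SZ, SSZ))))
  →11  S(S(S(add(add(Z, mul(Z, SZ)), add(SZ, SSZ)))))
  →12  S(S(S(add(mul(Z, SZ), add(SZ, SSZ)))))
  →13  S(S(S(add(Z, add(SZ, SSZ)))))
  →14  S(S(S(add(SZ, SSZ))))
  →15  S(S(S(S(add(Z, SSZ)))))
  →16  S^6(Z)

Term B:
  start: add(SSZ, add(SSSZ, SZ))
  →1  S(add(SZ, add(SSSZ, SZ)))
  →2  S(S(add(Z, add(SSSZ, SZ))))
  →3  S(S(add(SSSZ, SZ)))
  →4  S(S(S(add(SSZ, SZ))))
  →5  S(S(S(S(add(SZ, SZ)))))
  →6  S(S(S(S(S(add(Z, SZ))))))
  →7  S^6(Z)

Answer: SAME — A ⇓ S^6(Z), B ⇓ S^6(Z)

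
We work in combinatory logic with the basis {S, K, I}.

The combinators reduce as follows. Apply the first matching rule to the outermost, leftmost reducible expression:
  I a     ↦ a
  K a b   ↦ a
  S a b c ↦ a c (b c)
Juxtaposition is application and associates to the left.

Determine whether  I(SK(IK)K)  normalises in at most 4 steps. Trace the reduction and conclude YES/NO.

  start: I(SK(IK)K)
  →1  SK(IK)K
  →2  KK(IKK)
  →3  K

Answer: YES — reaches normal form K in 3 ≤ 4 steps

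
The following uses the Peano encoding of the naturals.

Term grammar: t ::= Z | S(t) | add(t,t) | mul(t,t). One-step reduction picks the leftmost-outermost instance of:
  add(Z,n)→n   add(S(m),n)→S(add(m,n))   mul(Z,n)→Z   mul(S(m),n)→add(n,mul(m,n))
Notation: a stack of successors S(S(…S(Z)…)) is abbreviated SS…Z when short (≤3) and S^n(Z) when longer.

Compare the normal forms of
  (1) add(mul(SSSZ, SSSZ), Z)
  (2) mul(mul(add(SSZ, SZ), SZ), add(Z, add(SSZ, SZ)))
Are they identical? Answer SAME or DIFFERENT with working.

Term A:
  start: add(mul(SSSZ, SSSZ), Z)
  →1  add(add(SSSZ, mul(SSZ, SSSZ)), Z)
  →2  add(S(add(SSZ, mul(SSZ, SSSZ))), Z)
  →3  S(add(add(SSZ, mul(SSZ, SSSZ)), Z))
  →4  S(add(S(add(SZ, mul(SSZ, SSSZ))), Z))
  →5  S(S(add(add(SZ, mul(SSZ, SSSZ)), Z)))
  →6  S(S(add(S(add(Z, mul(SSZ, SSSZ))), Z)))
  →7  S(S(S(add(add(Z, mul(SSZ, SSSZ)), Z))))
  →8  S(S(S(add(mul(SSZ, SSSZ), Z))))
  →9  S(S(S(add(add(SSSZ, mul(SZ, SSSZ)), Z))))
  →10  S(S(S(add(S(add(SSZ, mul(SZ, SSSZ))), Z))))
  →11  S(S(S(S(add(add(SSZ, mul(SZ, SSSZ)), Z)))))
  →12  S(S(S(S(add(S(add(SZ, mul(SZ, SSSZ))), Z)))))
  →13  S(S(S(S(S(add(add(SZ, mul(SZ, SSSZ)), Z))))))
  →14  S(S(S(S(S(add(S(add(Z, mul(SZ, SSSZ))), Z))))))
  →15  S(S(S(S(S(S(add(add(Z, mul(SZ, SSSZ)), Z)))))))
  →16  S(S(S(S(S(S(add(mul(SZ, SSSZ), Z)))))))
  →17  S(S(S(S(S(S(add(add(SSSZ, mul(Z, SSSZ)), Z)))))))
  →18  S(S(S(S(S(S(add(S(add(SSZ, mul(Z, SSSZ))), Z)))))))
  →19  S(S(S(S(S(S(S(add(add(SSZ, mul(Z, SSSZ)), Z))))))))
  →20  S(S(S(S(S(S(S(add(S(add(SZ, mul(Z, SSSZ))), Z))))))))
  →21  S(S(S(S(S(S(S(S(add(add(SZ, mul(Z, SSSZ)), Z)))))))))
  →22  S(S(S(S(S(S(S(S(add(S(add(Z, mul(Z, SSSZ))), Z)))))))))
  →23  S(S(S(S(S(S(S(S(S(add(add(Z, mul(Z, SSSZ)), Z))))))))))
  →24  S(S(S(S(S(S(S(S(S(add(mul(Z, SSSZ), Z))))))))))
  →25  S(S(S(S(S(S(S(S(S(add(Z, Z))))))))))
  →26  S^9(Z)

Term B:
  start: mul(mul(add(SSZ, SZ), SZ), add(Z, add(SSZ, SZ)))
  →1  mul(mul(S(add(SZ, SZ)), SZ), add(Z, add(SSZ, SZ)))
  →2  mul(add(SZ, mul(add(SZ, SZ), SZ)), add(Z, add(SSZ, SZ)))
  →3  mul(S(add(Z, mul(add(SZ, SZ), SZ))), add(Z, add(SSZ, SZ)))
  →4  add(add(Z, add(SSZ, SZ)), mul(add(Z, mul(add(SZ, SZ), SZ)), add(Z, add(SSZ, SZ))))
  →5  add(add(SSZ, SZ), mul(add(Z, mul(add(SZ, SZ), SZ)), add(Z, add(SSZ, SZ))))
  →6  add(S(add(SZ, SZ)), mul(add(Z, mul(add(SZ, SZ), SZ)), add(Z, add(SSZ, SZ))))
  →7  S(add(add(SZ, SZ), mul(add(Z, mul(add(SZ, SZ), SZ)), add(Z, add(SSZ, SZ)))))
  →8  S(add(S(add(Z, SZ)), mul(add(Z, mul(add(SZ, SZ), SZ)), add(Z, add(SSZ, SZ)))))
  →9  S(S(add(add(Z, SZ), mul(add(Z, mul(add(SZ, SZ), SZ)), add(Z, add(SSZ, SZ))))))
  →10  S(S(add(SZ, mul(add(Z, mul(add(SZ, SZ), SZ)), add(Z, add(SSZ, SZ))))))
  →11  S(S(S(add(Z, mul(add(Z, mul(add(SZ, SZ), SZ)), add(Z, add(SSZ, SZ)))))))
  →12  S(S(S(mul(add(Z, mul(add(SZ, SZ), SZ)), add(Z, add(SSZ, SZ))))))
  →13  S(S(S(mul(mul(add(SZ, SZ), SZ), add(Z, add(SSZ, SZ))))))
  →14  S(S(S(mul(mul(S(add(Z, SZ)), SZ), add(Z, add(SSZ, SZ))))))
  →15  S(S(S(mul(add(SZ, mul(add(Z, SZ), SZ)), add(Z, add(SSZ, SZ))))))
  →16  S(S(S(mul(S(add(Z, mul(add(Z, SZ), SZ))), add(Z, add(SSZ, SZ))))))
  →17  S(S(S(add(add(Z, add(SSZ, SZ)), mul(add(Z, mul(add(Z, SZ), SZ)), add(Z, add(SSZ, SZ)))))))
  →18  S(S(S(add(add(SSZ, SZ), mul(add(Z, mul(add(Z, SZ), SZ)), add(Z, add(SSZ, SZ)))))))
  →19  S(S(S(add(S(add(SZ, SZ)), mul(add(Z, mul(add(Z, SZ), SZ)), add(Z, add(SSZ, SZ)))))))
  →20  S(S(S(S(add(add(SZ, SZ), mul(add(Z, mul(add(Z, SZ), SZ)), add(Z, add(SSZ, SZ))))))))
  →21  S(S(S(S(add(S(add(Z, SZ)), mul(add(Z, mul(add(Z, SZ), SZ)), add(Z, add(SSZ, SZ))))))))
  →22  S(S(S(S(S(add(add(Z, SZ), mul(add(Z, mul(add(Z, SZ), SZ)), add(Z, add(SSZ, SZ)))))))))
  →23  S(S(S(S(S(add(SZ, mul(add(Z, mul(add(Z, SZ), SZ)), add(Z, add(SSZ, SZ)))))))))
  →24  S(S(S(S(S(S(add(Z, mul(add(Z, mul(add(Z, SZ), SZ)), add(Z, add(SSZ, SZ))))))))))
  →25  S(S(S(S(S(S(mul(add(Z, mul(add(Z, SZ), SZ)), add(Z, add(SSZ, SZ)))))))))
  →26  S(S(S(S(S(S(mul(mul(add(Z, SZ), SZ), add(Z, add(SSZ, SZ)))))))))
  →27  S(S(S(S(S(S(mul(mul(SZ, SZ), add(Z, add(SSZ, SZ)))))))))
  →28  S(S(S(S(S(S(mul(add(SZ, mul(Z, SZ)), add(Z, add(SSZ, SZ)))))))))
  →29  S(S(S(S(S(S(mul(S(add(Z, mul(Z, SZ))), add(Z, add(SSZ, SZ)))))))))
  →30  S(S(S(S(S(S(add(add(Z, add(SSZ, SZ)), mul(add(Z, mul(Z, SZ)), add(Z, add(SSZ, SZ))))))))))
  →31  S(S(S(S(S(S(add(add(SSZ, SZ), mul(add(Z, mul(Z, SZ)), add(Z, add(SSZ, SZ))))))))))
  →32  S(S(S(S(S(S(add(S(add(SZ, SZ)), mul(add(Z, mul(Z, SZ)), add(Z, add(SSZ, SZ))))))))))
  →33  S(S(S(S(S(S(S(add(add(SZ, SZ), mul(add(Z, mul(Z, SZ)), add(Z, add(SSZ, SZ)))))))))))
  →34  S(S(S(S(S(S(S(add(S(add(Z, SZ)), mul(add(Z, mul(Z, SZ)), add(Z, add(SSZ, SZ)))))))))))
  →35  S(S(S(S(S(S(S(S(add(add(Z, SZ), mul(add(Z, mul(Z, SZ)), add(Z, add(SSZ, SZ))))))))))))
  →36  S(S(S(S(S(S(S(S(add(SZ, mul(add(Z, mul(Z, SZ)), add(Z, add(SSZ, SZ))))))))))))
  →37  S(S(S(S(S(S(S(S(S(add(Z, mul(add(Z, mul(Z, SZ)), add(Z, add(SSZ, SZ)))))))))))))
  →38  S(S(S(S(S(S(S(S(S(mul(add(Z, mul(Z, SZ)), add(Z, add(SSZ, SZ))))))))))))
  →39  S(S(S(S(S(S(S(S(S(mul(mul(Z, SZ), add(Z, add(SSZ, SZ))))))))))))
  →40  S(S(S(S(S(S(S(S(S(mul(Z, add(Z, add(SSZ, SZ))))))))))))
  →41  S^9(Z)

Answer: SAME — A ⇓ S^9(Z), B ⇓ S^9(Z)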